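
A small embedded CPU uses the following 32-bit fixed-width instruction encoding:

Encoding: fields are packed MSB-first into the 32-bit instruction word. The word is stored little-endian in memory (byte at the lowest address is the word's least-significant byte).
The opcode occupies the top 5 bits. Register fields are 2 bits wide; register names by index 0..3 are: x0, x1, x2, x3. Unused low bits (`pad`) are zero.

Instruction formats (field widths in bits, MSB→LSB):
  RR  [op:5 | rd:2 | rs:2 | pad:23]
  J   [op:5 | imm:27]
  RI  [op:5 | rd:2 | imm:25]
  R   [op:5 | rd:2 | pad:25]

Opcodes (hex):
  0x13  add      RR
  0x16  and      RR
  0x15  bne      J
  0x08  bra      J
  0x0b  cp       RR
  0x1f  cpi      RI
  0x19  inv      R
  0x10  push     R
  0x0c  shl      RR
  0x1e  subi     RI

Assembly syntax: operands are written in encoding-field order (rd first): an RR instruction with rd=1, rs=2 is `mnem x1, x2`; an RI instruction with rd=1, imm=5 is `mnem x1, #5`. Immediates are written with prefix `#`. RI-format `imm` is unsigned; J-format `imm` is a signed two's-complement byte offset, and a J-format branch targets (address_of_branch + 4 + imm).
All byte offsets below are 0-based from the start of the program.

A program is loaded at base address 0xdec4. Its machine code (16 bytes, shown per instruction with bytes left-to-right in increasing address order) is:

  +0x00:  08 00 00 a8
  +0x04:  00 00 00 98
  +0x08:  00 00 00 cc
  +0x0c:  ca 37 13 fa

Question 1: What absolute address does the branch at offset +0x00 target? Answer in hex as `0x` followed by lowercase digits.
0xded0

off 0x00: read 08 00 00 a8 as little → 0xa8000008
  op=0xa8000008>>27=0x15 ⇒ bne (J)
  [26:0] imm=8 = #8
  target = base 0xdec4 + off 0x00 + 4 + imm 8 = 0xded0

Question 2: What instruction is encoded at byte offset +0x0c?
cpi x1, #1259466

+0x0c: ca 37 13 fa ⇒ word 0xfa1337ca (little)
  opcode bits[31:27]=0x1f: cpi/RI
  [26:25] rd=1 = x1
  [24:0] imm=1259466 = #1259466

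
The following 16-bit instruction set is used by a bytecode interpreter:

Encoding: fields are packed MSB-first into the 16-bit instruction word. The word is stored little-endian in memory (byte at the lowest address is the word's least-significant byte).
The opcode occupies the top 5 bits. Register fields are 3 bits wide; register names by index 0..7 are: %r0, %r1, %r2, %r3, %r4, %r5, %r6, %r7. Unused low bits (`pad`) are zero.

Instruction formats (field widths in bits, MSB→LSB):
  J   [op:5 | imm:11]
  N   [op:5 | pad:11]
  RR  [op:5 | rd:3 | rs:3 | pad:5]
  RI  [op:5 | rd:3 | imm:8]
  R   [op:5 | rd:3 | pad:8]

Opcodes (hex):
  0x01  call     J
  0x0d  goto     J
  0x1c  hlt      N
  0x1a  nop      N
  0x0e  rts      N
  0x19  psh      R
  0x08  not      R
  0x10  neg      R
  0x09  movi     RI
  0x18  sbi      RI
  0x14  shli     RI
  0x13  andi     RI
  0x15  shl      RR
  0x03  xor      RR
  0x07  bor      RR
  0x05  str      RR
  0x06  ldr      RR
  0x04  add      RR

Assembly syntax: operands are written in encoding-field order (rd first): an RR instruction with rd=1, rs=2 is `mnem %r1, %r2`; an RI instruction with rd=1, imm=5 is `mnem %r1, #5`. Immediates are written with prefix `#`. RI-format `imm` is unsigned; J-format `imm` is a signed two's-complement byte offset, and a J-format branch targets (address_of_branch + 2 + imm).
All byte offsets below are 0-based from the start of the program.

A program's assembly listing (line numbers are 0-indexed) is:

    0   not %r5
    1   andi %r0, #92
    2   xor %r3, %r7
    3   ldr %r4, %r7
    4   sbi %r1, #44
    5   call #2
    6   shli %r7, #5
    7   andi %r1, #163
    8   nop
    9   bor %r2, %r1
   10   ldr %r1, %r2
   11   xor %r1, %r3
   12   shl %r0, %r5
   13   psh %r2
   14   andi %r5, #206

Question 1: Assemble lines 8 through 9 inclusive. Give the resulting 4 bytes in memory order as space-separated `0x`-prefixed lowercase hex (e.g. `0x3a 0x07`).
L8: nop op=0x1a:5|pad=0:11 ⇒ 0xd000 ⇒ little 00 d0
L9: bor op=0x7:5|rd=2:3|rs=1:3|pad=0:5 ⇒ 0x3a20 ⇒ little 20 3a

0x00 0xd0 0x20 0x3a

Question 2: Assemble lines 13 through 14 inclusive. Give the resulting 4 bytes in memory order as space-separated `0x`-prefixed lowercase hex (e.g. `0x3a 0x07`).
0x00 0xca 0xce 0x9d

L13: psh op=0x19:5|rd=2:3|pad=0:8 ⇒ 0xca00 ⇒ little 00 ca
L14: andi op=0x13:5|rd=5:3|imm=206:8 ⇒ 0x9dce ⇒ little ce 9d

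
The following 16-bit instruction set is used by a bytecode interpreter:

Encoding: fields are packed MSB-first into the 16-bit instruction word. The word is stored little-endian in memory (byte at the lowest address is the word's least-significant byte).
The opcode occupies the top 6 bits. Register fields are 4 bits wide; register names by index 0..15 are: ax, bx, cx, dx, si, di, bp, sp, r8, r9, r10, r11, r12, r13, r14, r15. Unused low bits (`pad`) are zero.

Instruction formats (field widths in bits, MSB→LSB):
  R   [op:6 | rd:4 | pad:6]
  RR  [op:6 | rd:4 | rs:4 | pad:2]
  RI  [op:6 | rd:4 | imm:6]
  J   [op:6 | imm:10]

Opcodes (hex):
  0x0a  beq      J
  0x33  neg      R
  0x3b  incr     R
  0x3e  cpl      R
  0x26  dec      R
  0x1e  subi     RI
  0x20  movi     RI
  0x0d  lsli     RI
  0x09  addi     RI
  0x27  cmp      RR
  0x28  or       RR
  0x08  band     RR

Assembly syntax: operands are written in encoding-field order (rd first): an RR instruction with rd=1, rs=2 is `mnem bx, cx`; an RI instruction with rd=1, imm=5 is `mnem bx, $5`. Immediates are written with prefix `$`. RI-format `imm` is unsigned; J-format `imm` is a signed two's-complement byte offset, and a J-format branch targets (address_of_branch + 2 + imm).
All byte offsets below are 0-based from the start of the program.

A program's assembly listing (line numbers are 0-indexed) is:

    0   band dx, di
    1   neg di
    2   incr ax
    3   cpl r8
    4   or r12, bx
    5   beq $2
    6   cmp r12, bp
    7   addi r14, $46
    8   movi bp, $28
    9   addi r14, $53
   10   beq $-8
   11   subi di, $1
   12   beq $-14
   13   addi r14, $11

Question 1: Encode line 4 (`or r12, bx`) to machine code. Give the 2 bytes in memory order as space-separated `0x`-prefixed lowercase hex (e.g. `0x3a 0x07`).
0x04 0xa3

4. or fields op=0x28:6|rd=12:4|rs=1:4|pad=0:2 → word a304h → 04 a3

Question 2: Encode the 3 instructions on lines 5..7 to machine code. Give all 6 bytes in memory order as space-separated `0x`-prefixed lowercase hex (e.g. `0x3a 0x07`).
L5: beq op=0xa:6|imm=2:10 ⇒ 0x2802 ⇒ little 02 28
L6: cmp op=0x27:6|rd=12:4|rs=6:4|pad=0:2 ⇒ 0x9f18 ⇒ little 18 9f
L7: addi op=0x9:6|rd=14:4|imm=46:6 ⇒ 0x27ae ⇒ little ae 27

0x02 0x28 0x18 0x9f 0xae 0x27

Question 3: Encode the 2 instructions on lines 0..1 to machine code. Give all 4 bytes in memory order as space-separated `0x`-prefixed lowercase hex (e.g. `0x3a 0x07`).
L0: band op=0x8:6|rd=3:4|rs=5:4|pad=0:2 ⇒ 0x20d4 ⇒ little d4 20
L1: neg op=0x33:6|rd=5:4|pad=0:6 ⇒ 0xcd40 ⇒ little 40 cd

0xd4 0x20 0x40 0xcd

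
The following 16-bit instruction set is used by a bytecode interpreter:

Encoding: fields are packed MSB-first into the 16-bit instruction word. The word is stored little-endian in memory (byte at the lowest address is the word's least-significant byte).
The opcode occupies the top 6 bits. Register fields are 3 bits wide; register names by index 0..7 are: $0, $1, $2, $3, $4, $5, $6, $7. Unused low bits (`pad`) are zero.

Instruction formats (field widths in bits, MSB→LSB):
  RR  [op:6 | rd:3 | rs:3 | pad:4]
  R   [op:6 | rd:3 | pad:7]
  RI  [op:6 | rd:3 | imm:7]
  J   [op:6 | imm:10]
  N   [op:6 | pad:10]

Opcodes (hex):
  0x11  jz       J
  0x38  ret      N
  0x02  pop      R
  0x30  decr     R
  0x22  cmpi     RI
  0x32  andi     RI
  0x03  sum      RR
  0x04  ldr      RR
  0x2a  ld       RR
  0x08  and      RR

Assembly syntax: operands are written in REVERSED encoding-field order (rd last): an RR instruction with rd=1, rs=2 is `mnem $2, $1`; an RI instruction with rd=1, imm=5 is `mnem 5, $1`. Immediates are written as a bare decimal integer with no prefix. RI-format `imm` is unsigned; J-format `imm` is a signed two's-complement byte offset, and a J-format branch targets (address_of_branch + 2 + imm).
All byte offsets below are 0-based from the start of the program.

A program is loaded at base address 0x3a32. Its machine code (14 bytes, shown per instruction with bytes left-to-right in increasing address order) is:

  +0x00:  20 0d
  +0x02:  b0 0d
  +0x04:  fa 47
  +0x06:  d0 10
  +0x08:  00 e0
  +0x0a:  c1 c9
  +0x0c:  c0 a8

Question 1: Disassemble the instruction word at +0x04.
jz -6

[04] fa 47 → 0x47fa
  top 6b → 0x11 → jz [J]
  imm@[9:0]=0x3fa (s10→-6) ⇒ -6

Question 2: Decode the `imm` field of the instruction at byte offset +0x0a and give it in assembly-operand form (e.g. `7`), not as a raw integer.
65

[0a] c1 c9 → 0xc9c1
  top 6b → 0x32 → andi [RI]
  [9:7] rd=3 = $3
  [6:0] imm=65 = 65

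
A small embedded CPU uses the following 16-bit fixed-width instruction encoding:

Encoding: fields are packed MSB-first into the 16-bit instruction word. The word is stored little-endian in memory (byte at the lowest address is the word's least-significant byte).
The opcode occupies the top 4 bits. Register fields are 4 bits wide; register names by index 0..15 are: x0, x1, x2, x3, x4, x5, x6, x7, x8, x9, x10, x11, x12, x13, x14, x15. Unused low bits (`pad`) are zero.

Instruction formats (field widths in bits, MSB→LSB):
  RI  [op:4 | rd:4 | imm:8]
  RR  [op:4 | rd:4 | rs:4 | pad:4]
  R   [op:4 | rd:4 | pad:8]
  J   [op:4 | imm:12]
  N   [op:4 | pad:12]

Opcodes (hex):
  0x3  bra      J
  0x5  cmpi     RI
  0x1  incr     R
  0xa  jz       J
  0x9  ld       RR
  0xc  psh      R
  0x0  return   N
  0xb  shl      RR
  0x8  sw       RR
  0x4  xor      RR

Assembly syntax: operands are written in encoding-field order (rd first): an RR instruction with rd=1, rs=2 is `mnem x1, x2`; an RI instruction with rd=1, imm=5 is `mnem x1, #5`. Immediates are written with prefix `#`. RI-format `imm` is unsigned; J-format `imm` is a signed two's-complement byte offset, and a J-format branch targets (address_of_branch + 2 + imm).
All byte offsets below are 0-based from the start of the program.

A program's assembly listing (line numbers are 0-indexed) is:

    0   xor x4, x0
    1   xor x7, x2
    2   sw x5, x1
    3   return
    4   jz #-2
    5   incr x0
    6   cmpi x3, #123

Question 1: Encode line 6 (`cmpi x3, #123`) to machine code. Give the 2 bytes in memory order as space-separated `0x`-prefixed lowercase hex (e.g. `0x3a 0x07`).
6. cmpi fields op=0x5:4|rd=3:4|imm=123:8 → word 537bh → 7b 53

0x7b 0x53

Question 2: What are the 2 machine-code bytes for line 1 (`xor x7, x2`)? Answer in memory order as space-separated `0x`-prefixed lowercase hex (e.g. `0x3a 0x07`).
1. xor fields op=0x4:4|rd=7:4|rs=2:4|pad=0:4 → word 4720h → 20 47

0x20 0x47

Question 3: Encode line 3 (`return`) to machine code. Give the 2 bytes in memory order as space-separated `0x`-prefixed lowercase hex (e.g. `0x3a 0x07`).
L3: return op=0x0:4|pad=0:12 ⇒ 0x0000 ⇒ little 00 00

0x00 0x00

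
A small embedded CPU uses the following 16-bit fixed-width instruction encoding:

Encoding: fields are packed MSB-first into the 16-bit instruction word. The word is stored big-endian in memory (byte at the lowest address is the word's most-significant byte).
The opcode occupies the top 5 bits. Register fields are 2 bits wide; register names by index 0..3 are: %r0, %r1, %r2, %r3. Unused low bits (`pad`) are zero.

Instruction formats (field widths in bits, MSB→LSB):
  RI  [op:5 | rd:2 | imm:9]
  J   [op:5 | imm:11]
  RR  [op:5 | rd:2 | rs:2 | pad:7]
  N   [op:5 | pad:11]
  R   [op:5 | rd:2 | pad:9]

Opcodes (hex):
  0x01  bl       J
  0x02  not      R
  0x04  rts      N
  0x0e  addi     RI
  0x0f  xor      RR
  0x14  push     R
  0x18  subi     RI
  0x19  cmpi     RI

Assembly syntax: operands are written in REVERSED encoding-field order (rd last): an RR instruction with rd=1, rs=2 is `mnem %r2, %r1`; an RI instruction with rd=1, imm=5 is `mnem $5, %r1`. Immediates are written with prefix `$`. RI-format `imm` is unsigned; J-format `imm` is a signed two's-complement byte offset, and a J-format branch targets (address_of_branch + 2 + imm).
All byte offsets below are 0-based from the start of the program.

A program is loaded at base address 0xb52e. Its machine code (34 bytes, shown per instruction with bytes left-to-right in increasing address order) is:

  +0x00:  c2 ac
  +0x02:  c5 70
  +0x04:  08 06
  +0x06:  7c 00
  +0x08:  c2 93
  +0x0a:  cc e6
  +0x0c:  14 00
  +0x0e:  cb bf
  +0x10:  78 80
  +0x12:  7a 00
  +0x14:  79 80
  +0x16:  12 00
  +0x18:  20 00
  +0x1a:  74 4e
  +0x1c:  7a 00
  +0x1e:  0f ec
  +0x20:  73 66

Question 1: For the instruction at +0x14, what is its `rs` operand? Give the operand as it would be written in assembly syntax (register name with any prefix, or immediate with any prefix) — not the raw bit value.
off 0x14: read 79 80 as big → 0x7980
  opcode bits[15:11]=0xf: xor/RR
  rd@[10:9]=0x0 ⇒ %r0
  rs@[8:7]=0x3 ⇒ %r3

%r3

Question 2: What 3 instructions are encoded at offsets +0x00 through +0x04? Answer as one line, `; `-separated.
[00] c2 ac → 0xc2ac
  top 5b → 0x18 → subi [RI]
  rd@[10:9]=0x1 ⇒ %r1
  imm@[8:0]=0xac ⇒ $172
[02] c5 70 → 0xc570
  top 5b → 0x18 → subi [RI]
  rd@[10:9]=0x2 ⇒ %r2
  imm@[8:0]=0x170 ⇒ $368
[04] 08 06 → 0x0806
  top 5b → 0x1 → bl [J]
  imm@[10:0]=0x6 ⇒ $6

subi $172, %r1; subi $368, %r2; bl $6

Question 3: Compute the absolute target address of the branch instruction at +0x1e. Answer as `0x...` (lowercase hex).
off 0x1e: read 0f ec as big → 0x0fec
  op=0x0fec>>11=0x1 ⇒ bl (J)
  imm: (w>>0)&0x7ff=0x7ec (s11→-20) → $-20
  target = base 0xb52e + off 0x1e + 2 + imm -20 = 0xb53a

0xb53a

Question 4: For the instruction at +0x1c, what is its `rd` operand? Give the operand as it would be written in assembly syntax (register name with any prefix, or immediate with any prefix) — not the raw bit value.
%r1

+0x1c: 7a 00 ⇒ word 0x7a00 (big)
  top 5b → 0xf → xor [RR]
  rd: (w>>9)&0x3=0x1 → %r1
  rs: (w>>7)&0x3=0x0 → %r0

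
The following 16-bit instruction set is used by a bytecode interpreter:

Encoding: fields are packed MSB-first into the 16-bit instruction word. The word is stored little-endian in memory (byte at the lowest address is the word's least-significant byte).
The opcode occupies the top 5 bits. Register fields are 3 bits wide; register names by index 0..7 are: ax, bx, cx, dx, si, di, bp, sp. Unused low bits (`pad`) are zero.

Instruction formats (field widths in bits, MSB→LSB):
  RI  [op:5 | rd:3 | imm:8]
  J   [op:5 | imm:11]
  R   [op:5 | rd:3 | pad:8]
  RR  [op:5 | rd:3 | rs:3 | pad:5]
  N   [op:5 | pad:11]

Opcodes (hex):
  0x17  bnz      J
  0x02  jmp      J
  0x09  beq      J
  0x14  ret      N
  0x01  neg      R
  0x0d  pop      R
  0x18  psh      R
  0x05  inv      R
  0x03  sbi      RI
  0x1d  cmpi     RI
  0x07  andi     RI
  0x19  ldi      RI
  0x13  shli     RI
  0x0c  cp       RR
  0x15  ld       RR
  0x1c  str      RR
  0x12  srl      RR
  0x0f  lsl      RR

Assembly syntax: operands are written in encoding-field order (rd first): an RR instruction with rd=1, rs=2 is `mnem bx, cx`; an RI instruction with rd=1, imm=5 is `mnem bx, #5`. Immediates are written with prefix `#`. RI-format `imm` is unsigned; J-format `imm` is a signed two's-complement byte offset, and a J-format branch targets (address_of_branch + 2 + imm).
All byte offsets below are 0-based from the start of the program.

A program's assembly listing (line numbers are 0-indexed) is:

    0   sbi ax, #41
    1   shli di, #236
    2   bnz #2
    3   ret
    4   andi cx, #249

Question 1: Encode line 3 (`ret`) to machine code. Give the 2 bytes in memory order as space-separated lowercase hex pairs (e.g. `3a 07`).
00 a0

3. ret fields op=0x14:5|pad=0:11 → word a000h → 00 a0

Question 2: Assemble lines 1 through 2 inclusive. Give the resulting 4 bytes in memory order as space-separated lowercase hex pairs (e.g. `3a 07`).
line 1 (shli): pack op=0x13:5|rd=5:3|imm=236:8 = 0x9dec; little→ ec 9d
line 2 (bnz): pack op=0x17:5|imm=2:11 = 0xb802; little→ 02 b8

ec 9d 02 b8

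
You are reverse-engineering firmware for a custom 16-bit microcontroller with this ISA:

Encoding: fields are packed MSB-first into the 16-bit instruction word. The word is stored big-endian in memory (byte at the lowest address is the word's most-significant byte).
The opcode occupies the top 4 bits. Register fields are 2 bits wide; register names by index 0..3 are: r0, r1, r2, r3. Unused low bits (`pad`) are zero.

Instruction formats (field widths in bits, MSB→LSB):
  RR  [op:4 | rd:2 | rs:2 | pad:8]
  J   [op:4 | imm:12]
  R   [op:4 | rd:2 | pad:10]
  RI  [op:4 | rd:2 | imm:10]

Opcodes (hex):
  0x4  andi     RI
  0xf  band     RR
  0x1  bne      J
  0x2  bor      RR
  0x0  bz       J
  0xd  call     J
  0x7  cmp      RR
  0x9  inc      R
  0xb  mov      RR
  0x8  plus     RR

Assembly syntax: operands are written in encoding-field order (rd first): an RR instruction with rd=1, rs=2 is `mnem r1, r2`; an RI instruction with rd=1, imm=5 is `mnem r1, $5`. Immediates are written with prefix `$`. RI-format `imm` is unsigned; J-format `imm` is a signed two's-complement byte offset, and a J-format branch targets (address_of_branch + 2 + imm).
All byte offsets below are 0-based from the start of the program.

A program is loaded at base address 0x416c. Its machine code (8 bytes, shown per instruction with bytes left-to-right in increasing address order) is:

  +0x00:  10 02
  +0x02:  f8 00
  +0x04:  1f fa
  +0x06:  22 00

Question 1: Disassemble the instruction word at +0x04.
bne $-6

[04] 1f fa → 0x1ffa
  top 4b → 0x1 → bne [J]
  imm@[11:0]=0xffa (s12→-6) ⇒ $-6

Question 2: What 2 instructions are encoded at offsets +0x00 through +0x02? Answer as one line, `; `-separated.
bne $2; band r2, r0

[00] 10 02 → 0x1002
  top 4b → 0x1 → bne [J]
  imm: (w>>0)&0xfff=0x2 → $2
[02] f8 00 → 0xf800
  top 4b → 0xf → band [RR]
  rd: (w>>10)&0x3=0x2 → r2
  rs: (w>>8)&0x3=0x0 → r0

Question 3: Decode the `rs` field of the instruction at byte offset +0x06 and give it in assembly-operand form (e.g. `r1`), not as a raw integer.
+0x06: 22 00 ⇒ word 0x2200 (big)
  opcode bits[15:12]=0x2: bor/RR
  [11:10] rd=0 = r0
  [9:8] rs=2 = r2

r2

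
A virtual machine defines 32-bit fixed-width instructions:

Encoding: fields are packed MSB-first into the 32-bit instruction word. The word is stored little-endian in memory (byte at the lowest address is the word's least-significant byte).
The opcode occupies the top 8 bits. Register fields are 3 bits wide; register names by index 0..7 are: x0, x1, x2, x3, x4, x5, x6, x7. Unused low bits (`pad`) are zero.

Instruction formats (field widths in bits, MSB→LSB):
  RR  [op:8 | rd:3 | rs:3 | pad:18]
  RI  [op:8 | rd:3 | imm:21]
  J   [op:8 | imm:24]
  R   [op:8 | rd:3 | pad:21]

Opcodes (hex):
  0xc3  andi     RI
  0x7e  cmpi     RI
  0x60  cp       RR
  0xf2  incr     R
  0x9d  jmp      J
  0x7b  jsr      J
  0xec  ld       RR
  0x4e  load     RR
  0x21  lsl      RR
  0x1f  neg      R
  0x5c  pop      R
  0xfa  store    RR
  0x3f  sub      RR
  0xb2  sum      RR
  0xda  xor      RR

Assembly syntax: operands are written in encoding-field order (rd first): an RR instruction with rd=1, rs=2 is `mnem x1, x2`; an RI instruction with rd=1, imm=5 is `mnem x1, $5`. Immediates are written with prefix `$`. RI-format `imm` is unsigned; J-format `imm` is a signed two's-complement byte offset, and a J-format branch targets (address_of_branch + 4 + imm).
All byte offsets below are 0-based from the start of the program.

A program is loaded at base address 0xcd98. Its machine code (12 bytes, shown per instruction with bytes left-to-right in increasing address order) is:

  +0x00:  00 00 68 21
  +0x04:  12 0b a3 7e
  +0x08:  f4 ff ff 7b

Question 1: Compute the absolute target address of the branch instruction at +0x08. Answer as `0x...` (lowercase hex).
[08] f4 ff ff 7b → 0x7bfffff4
  opcode bits[31:24]=0x7b: jsr/J
  [23:0] imm=16777204 (s24→-12) = $-12
  target = base 0xcd98 + off 0x08 + 4 + imm -12 = 0xcd98

0xcd98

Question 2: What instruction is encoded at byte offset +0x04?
+0x04: 12 0b a3 7e ⇒ word 0x7ea30b12 (little)
  top 8b → 0x7e → cmpi [RI]
  rd@[23:21]=0x5 ⇒ x5
  imm@[20:0]=0x30b12 ⇒ $199442

cmpi x5, $199442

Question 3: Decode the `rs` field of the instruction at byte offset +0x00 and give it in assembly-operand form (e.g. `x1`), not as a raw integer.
x2

off 0x00: read 00 00 68 21 as little → 0x21680000
  op=0x21680000>>24=0x21 ⇒ lsl (RR)
  rd: (w>>21)&0x7=0x3 → x3
  rs: (w>>18)&0x7=0x2 → x2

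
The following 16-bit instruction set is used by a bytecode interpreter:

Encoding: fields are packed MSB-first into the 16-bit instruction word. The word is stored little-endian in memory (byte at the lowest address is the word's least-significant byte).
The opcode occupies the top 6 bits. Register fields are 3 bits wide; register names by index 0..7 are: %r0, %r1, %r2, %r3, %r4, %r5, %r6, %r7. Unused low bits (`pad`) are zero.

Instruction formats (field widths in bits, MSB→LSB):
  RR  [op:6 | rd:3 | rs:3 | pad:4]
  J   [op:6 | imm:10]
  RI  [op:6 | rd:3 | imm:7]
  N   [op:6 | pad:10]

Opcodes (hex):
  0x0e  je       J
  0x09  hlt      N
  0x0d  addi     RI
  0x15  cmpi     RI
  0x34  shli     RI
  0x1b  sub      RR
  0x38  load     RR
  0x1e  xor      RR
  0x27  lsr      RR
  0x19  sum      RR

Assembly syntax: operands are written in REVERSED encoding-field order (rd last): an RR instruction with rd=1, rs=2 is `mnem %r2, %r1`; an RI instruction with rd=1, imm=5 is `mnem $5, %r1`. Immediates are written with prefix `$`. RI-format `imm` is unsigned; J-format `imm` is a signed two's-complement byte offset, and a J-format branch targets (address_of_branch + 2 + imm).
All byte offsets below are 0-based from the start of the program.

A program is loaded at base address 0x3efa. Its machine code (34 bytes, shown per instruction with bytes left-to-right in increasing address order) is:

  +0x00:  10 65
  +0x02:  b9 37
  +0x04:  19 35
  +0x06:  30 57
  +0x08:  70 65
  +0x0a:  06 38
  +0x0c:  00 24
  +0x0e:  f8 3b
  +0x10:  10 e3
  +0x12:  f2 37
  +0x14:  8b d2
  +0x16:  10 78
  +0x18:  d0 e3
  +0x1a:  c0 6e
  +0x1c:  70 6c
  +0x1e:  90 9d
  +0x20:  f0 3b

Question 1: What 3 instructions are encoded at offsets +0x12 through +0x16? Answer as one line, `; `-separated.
+0x12: f2 37 ⇒ word 0x37f2 (little)
  top 6b → 0xd → addi [RI]
  [9:7] rd=7 = %r7
  [6:0] imm=114 = $114
+0x14: 8b d2 ⇒ word 0xd28b (little)
  top 6b → 0x34 → shli [RI]
  [9:7] rd=5 = %r5
  [6:0] imm=11 = $11
+0x16: 10 78 ⇒ word 0x7810 (little)
  top 6b → 0x1e → xor [RR]
  [9:7] rd=0 = %r0
  [6:4] rs=1 = %r1

addi $114, %r7; shli $11, %r5; xor %r1, %r0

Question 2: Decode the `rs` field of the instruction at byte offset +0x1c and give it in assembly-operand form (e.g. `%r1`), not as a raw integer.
@+1c  little-endian(70 6c) = 0x6c70
  opcode bits[15:10]=0x1b: sub/RR
  rd@[9:7]=0x0 ⇒ %r0
  rs@[6:4]=0x7 ⇒ %r7

%r7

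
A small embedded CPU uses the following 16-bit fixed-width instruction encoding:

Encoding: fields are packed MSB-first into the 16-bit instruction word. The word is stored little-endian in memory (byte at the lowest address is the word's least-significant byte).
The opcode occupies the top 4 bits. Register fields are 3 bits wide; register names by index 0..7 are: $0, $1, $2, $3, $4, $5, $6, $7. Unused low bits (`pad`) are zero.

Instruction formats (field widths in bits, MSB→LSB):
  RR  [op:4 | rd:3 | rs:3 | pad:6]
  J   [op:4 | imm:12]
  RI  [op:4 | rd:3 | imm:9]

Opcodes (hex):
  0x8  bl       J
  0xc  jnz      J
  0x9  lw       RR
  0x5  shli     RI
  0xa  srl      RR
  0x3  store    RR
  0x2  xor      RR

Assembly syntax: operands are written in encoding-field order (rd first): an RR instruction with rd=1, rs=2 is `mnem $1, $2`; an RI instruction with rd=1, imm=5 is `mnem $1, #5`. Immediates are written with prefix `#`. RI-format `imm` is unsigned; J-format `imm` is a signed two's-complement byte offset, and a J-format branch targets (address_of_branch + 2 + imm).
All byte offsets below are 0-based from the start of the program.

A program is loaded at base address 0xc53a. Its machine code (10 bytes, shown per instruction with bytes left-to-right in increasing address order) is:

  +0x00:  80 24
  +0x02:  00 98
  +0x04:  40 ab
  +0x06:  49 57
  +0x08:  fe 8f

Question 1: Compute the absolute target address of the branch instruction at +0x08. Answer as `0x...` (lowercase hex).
0xc542

off 0x08: read fe 8f as little → 0x8ffe
  top 4b → 0x8 → bl [J]
  imm: (w>>0)&0xfff=0xffe (s12→-2) → #-2
  target = base 0xc53a + off 0x08 + 2 + imm -2 = 0xc542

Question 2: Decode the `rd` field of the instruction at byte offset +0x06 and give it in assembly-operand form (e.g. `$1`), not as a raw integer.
@+06  little-endian(49 57) = 0x5749
  top 4b → 0x5 → shli [RI]
  rd: (w>>9)&0x7=0x3 → $3
  imm: (w>>0)&0x1ff=0x149 → #329

$3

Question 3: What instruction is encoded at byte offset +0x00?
xor $2, $2

@+00  little-endian(80 24) = 0x2480
  top 4b → 0x2 → xor [RR]
  [11:9] rd=2 = $2
  [8:6] rs=2 = $2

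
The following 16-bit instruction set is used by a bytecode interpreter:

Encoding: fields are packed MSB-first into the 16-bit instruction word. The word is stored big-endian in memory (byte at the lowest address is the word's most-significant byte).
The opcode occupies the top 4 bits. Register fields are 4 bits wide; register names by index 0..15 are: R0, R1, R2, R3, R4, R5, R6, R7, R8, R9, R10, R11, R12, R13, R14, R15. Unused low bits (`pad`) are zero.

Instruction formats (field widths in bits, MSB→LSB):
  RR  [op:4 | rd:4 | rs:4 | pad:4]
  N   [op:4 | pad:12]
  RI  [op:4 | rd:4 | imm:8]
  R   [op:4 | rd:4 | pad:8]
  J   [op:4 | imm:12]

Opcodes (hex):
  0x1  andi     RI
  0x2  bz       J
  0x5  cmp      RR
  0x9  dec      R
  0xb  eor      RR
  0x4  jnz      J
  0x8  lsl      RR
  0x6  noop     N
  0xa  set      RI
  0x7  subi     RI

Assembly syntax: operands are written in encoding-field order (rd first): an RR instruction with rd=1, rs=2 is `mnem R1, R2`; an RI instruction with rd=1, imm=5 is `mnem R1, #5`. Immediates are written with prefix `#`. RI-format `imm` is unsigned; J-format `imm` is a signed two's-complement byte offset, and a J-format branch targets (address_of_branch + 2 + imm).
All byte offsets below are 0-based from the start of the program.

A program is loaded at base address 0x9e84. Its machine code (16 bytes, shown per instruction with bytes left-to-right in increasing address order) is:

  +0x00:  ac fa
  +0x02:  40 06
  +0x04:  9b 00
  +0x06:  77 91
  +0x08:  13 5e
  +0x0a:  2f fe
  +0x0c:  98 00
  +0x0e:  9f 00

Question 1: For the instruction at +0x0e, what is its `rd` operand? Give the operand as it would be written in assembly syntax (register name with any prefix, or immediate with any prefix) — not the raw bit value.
R15

@+0e  big-endian(9f 00) = 0x9f00
  opcode bits[15:12]=0x9: dec/R
  rd: (w>>8)&0xf=0xf → R15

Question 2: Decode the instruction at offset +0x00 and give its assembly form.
off 0x00: read ac fa as big → 0xacfa
  top 4b → 0xa → set [RI]
  rd: (w>>8)&0xf=0xc → R12
  imm: (w>>0)&0xff=0xfa → #250

set R12, #250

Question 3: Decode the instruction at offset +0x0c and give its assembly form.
dec R8

[0c] 98 00 → 0x9800
  op=0x9800>>12=0x9 ⇒ dec (R)
  rd: (w>>8)&0xf=0x8 → R8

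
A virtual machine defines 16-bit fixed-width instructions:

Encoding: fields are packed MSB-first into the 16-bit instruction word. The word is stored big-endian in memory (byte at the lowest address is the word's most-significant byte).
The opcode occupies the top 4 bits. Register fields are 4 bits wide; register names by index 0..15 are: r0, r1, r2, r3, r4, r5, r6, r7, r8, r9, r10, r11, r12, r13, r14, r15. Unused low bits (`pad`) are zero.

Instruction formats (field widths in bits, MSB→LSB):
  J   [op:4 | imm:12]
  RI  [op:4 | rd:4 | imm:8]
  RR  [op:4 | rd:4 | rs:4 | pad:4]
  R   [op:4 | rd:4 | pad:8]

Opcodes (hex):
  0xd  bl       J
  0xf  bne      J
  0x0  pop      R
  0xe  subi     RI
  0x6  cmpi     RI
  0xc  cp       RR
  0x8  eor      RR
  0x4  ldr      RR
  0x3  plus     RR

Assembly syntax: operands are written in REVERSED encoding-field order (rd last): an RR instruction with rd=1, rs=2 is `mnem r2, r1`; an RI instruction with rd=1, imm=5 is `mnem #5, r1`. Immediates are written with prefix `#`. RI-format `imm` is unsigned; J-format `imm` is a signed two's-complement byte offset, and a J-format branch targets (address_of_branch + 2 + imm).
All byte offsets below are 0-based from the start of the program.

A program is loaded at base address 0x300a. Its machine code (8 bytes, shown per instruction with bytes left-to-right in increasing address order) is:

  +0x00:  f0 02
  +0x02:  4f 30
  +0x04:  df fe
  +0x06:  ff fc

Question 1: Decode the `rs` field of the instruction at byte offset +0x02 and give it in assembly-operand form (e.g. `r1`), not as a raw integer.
off 0x02: read 4f 30 as big → 0x4f30
  op=0x4f30>>12=0x4 ⇒ ldr (RR)
  [11:8] rd=15 = r15
  [7:4] rs=3 = r3

r3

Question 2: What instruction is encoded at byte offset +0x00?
+0x00: f0 02 ⇒ word 0xf002 (big)
  top 4b → 0xf → bne [J]
  imm@[11:0]=0x2 ⇒ #2

bne #2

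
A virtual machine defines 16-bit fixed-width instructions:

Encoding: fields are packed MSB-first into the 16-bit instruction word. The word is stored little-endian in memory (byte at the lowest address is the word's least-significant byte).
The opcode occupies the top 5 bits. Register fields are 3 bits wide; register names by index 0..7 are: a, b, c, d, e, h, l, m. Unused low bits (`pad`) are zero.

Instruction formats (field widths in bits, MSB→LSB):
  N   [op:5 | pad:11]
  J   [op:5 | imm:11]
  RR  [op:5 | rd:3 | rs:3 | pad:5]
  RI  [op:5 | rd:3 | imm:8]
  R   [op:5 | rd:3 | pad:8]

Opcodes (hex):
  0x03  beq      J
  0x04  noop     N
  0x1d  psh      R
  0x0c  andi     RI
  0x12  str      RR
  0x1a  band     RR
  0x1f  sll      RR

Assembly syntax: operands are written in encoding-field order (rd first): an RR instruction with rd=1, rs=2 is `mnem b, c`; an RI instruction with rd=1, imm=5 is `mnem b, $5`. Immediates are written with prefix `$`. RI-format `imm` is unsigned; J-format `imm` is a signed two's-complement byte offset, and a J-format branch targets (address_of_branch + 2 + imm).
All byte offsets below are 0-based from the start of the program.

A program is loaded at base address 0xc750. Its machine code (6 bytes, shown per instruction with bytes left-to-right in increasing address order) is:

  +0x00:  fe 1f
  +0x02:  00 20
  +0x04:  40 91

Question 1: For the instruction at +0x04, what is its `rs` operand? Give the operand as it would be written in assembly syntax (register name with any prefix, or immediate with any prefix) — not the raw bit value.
c

+0x04: 40 91 ⇒ word 0x9140 (little)
  top 5b → 0x12 → str [RR]
  rd@[10:8]=0x1 ⇒ b
  rs@[7:5]=0x2 ⇒ c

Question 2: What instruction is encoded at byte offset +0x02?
noop

@+02  little-endian(00 20) = 0x2000
  opcode bits[15:11]=0x4: noop/N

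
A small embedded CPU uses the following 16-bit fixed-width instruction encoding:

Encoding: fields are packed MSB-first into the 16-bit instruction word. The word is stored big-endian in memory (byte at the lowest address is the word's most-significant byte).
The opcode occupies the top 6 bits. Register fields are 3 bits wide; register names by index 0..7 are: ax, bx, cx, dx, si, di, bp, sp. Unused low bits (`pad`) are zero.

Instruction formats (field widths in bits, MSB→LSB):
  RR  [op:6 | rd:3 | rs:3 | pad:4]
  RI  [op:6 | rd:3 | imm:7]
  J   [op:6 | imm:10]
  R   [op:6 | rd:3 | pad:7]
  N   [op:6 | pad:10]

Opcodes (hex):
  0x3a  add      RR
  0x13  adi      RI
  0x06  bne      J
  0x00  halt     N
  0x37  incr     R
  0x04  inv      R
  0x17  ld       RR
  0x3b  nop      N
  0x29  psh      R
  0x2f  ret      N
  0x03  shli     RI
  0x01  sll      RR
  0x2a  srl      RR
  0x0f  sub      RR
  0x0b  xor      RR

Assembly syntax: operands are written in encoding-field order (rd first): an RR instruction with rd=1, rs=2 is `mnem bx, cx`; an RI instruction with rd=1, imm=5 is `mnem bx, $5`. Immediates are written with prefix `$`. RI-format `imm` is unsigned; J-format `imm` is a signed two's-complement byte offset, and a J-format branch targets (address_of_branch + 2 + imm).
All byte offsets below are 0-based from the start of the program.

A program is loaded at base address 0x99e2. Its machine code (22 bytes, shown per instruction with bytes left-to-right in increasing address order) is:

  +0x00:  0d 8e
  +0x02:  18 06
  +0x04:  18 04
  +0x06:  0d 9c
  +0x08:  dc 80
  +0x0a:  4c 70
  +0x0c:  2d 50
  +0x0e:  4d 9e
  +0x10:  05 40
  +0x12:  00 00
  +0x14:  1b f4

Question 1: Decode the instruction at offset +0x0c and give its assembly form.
+0x0c: 2d 50 ⇒ word 0x2d50 (big)
  opcode bits[15:10]=0xb: xor/RR
  rd: (w>>7)&0x7=0x2 → cx
  rs: (w>>4)&0x7=0x5 → di

xor cx, di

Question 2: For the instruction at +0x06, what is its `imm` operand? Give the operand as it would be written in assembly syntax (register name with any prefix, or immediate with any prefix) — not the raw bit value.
+0x06: 0d 9c ⇒ word 0x0d9c (big)
  op=0x0d9c>>10=0x3 ⇒ shli (RI)
  rd@[9:7]=0x3 ⇒ dx
  imm@[6:0]=0x1c ⇒ $28

$28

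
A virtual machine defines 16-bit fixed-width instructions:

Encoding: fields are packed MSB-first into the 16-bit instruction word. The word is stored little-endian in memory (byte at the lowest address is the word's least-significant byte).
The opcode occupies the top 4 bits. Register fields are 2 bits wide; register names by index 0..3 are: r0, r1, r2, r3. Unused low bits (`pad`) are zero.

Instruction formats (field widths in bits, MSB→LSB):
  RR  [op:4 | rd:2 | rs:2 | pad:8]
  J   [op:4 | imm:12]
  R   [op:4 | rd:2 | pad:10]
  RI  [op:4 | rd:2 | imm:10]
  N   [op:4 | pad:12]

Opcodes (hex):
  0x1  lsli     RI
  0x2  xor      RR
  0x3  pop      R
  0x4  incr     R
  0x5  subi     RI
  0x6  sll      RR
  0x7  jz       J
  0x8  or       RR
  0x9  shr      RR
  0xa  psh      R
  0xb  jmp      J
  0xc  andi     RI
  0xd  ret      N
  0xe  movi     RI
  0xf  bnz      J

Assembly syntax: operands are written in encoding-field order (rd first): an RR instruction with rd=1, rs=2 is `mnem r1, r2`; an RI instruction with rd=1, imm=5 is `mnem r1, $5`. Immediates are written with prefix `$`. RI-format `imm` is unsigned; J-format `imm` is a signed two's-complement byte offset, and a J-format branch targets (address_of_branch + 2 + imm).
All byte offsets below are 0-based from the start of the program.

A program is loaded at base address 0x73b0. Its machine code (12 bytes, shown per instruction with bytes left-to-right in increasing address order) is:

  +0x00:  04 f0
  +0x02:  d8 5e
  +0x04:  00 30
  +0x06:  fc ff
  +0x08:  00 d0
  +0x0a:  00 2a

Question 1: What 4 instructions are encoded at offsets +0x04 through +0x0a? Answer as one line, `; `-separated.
[04] 00 30 → 0x3000
  op=0x3000>>12=0x3 ⇒ pop (R)
  rd@[11:10]=0x0 ⇒ r0
[06] fc ff → 0xfffc
  op=0xfffc>>12=0xf ⇒ bnz (J)
  imm@[11:0]=0xffc (s12→-4) ⇒ $-4
[08] 00 d0 → 0xd000
  op=0xd000>>12=0xd ⇒ ret (N)
[0a] 00 2a → 0x2a00
  op=0x2a00>>12=0x2 ⇒ xor (RR)
  rd@[11:10]=0x2 ⇒ r2
  rs@[9:8]=0x2 ⇒ r2

pop r0; bnz $-4; ret; xor r2, r2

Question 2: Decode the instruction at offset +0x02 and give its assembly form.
subi r3, $728

[02] d8 5e → 0x5ed8
  opcode bits[15:12]=0x5: subi/RI
  [11:10] rd=3 = r3
  [9:0] imm=728 = $728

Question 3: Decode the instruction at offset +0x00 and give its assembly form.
bnz $4

+0x00: 04 f0 ⇒ word 0xf004 (little)
  op=0xf004>>12=0xf ⇒ bnz (J)
  imm: (w>>0)&0xfff=0x4 → $4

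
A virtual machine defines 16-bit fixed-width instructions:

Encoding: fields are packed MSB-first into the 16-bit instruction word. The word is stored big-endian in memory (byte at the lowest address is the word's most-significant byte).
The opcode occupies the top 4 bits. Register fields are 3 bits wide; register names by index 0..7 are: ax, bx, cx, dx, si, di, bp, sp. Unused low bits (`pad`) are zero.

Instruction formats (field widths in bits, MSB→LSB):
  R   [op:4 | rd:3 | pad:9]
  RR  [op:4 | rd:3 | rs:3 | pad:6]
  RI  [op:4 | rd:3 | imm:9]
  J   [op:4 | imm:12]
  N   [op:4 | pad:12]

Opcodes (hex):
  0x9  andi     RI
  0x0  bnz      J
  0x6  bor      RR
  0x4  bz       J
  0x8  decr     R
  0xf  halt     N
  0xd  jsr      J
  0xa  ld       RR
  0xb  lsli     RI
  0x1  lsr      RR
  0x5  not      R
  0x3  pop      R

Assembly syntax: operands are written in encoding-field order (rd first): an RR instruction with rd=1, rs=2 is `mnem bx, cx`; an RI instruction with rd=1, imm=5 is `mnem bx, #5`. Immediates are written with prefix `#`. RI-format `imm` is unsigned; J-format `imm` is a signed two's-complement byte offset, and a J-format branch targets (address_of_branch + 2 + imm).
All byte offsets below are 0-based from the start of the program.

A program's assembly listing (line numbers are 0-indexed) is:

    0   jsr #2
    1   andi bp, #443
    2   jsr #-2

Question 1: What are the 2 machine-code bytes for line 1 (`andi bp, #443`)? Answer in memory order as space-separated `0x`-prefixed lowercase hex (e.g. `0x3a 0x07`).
0x9d 0xbb

line 1 (andi): pack op=0x9:4|rd=6:3|imm=443:9 = 0x9dbb; big→ 9d bb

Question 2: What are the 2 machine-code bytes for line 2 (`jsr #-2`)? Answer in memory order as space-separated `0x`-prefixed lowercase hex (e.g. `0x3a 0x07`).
2. jsr fields op=0xd:4|imm=-2:12 → word dffeh → df fe

0xdf 0xfe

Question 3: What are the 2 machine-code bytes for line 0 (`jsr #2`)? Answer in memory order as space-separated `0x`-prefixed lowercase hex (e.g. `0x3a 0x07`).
0xd0 0x02

line 0 (jsr): pack op=0xd:4|imm=2:12 = 0xd002; big→ d0 02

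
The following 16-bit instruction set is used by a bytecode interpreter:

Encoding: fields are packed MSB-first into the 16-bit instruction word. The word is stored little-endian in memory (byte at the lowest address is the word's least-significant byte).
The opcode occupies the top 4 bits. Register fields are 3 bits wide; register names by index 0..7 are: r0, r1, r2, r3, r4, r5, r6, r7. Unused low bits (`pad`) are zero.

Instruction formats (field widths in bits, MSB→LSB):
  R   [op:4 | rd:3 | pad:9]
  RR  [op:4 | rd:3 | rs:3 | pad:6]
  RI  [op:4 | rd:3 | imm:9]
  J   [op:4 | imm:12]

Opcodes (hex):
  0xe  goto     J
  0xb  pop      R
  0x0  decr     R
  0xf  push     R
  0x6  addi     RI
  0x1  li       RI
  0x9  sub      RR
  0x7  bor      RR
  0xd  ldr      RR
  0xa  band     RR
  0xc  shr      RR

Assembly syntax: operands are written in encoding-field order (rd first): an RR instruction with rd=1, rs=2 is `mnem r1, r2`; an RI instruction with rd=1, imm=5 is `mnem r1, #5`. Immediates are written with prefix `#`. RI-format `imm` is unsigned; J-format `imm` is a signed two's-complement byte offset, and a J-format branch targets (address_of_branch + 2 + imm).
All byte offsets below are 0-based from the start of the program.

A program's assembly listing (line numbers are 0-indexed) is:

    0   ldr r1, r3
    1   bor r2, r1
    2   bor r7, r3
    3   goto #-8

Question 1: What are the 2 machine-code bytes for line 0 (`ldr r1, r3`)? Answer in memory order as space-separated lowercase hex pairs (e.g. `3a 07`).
c0 d2

line 0 (ldr): pack op=0xd:4|rd=1:3|rs=3:3|pad=0:6 = 0xd2c0; little→ c0 d2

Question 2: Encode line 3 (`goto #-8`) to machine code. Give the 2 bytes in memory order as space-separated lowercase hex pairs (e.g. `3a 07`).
f8 ef

L3: goto op=0xe:4|imm=-8:12 ⇒ 0xeff8 ⇒ little f8 ef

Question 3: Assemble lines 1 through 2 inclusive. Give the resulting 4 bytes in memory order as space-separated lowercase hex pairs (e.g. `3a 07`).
1. bor fields op=0x7:4|rd=2:3|rs=1:3|pad=0:6 → word 7440h → 40 74
2. bor fields op=0x7:4|rd=7:3|rs=3:3|pad=0:6 → word 7ec0h → c0 7e

40 74 c0 7e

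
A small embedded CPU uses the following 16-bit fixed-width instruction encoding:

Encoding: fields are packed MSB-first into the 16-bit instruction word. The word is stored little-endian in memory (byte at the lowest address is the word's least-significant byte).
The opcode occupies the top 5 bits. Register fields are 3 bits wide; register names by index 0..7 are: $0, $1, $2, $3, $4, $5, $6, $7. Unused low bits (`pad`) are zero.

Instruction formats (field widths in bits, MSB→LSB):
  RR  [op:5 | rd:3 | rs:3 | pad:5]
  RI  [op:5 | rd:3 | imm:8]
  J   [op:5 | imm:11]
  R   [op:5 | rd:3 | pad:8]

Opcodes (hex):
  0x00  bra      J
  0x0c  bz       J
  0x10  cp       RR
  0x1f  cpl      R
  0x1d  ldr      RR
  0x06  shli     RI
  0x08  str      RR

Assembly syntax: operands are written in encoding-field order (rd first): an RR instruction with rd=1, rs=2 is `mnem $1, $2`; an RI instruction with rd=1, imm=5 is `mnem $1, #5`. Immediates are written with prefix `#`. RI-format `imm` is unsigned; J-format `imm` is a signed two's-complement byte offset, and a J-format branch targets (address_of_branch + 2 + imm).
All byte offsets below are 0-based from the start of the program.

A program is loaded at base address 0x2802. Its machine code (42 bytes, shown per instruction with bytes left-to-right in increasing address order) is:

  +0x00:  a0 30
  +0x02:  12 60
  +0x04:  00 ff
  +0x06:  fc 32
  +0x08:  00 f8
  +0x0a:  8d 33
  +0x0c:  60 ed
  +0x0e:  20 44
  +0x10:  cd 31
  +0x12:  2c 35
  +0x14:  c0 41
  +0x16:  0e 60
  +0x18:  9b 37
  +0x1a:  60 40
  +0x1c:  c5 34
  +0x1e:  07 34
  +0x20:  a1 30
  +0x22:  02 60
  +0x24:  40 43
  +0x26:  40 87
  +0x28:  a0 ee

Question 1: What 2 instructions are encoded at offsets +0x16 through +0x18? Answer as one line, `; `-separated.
off 0x16: read 0e 60 as little → 0x600e
  op=0x600e>>11=0xc ⇒ bz (J)
  imm@[10:0]=0xe ⇒ #14
off 0x18: read 9b 37 as little → 0x379b
  op=0x379b>>11=0x6 ⇒ shli (RI)
  rd@[10:8]=0x7 ⇒ $7
  imm@[7:0]=0x9b ⇒ #155

bz #14; shli $7, #155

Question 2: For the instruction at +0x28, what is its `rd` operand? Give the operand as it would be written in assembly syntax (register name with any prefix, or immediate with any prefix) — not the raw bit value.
$6

off 0x28: read a0 ee as little → 0xeea0
  top 5b → 0x1d → ldr [RR]
  rd: (w>>8)&0x7=0x6 → $6
  rs: (w>>5)&0x7=0x5 → $5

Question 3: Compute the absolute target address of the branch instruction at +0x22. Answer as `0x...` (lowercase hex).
[22] 02 60 → 0x6002
  op=0x6002>>11=0xc ⇒ bz (J)
  [10:0] imm=2 = #2
  target = base 0x2802 + off 0x22 + 2 + imm 2 = 0x2828

0x2828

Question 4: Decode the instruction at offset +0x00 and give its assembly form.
off 0x00: read a0 30 as little → 0x30a0
  opcode bits[15:11]=0x6: shli/RI
  rd: (w>>8)&0x7=0x0 → $0
  imm: (w>>0)&0xff=0xa0 → #160

shli $0, #160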